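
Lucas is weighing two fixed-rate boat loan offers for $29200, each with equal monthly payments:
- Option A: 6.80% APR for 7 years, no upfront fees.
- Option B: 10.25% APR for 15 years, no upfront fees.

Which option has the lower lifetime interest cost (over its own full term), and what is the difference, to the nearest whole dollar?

Option A by $20,508

Option A: at 6.80% the monthly rate is 0.0056667, so the payment is 29,200 × 0.0056667 / (1 − 1.0056667^−84) = $437.86.
Total interest on Option A = 84 × $437.86 − $29,200 = $7,580.24.
Option B: at 10.25% the monthly rate is 0.0085417, so the payment is 29,200 × 0.0085417 / (1 − 1.0085417^−180) = $318.27.
Total interest on Option B = 180 × $318.27 − $29,200 = $28,088.60.
Option A is lower by $20,508.36.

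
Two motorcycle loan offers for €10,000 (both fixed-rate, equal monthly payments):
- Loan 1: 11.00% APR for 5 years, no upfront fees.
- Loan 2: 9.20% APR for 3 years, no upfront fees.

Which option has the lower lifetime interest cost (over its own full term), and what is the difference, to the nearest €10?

Loan 2 by €1,560

Loan 1: at 11.00% the monthly rate is 0.0091667, so the payment is 10,000 × 0.0091667 / (1 − 1.0091667^−60) = €217.42.
Total interest on Loan 1 = 60 × €217.42 − €10,000 = €3,045.20.
Loan 2: at 9.20% the monthly rate is 0.0076667, so the payment is 10,000 × 0.0076667 / (1 − 1.0076667^−36) = €318.93.
Total interest on Loan 2 = 36 × €318.93 − €10,000 = €1,481.48.
Loan 2 is lower by €1,563.72.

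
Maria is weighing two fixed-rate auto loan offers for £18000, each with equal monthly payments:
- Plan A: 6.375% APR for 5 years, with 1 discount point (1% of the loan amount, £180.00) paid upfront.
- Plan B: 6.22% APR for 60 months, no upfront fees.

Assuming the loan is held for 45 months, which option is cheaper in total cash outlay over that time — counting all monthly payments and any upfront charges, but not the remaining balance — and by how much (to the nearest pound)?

Plan B by £239

Plan A: monthly rate = 6.375%/12 = 0.0053125; payment = 18,000 × 0.0053125 / (1 − (1+0.0053125)^−60) = £351.14.
Plan B: monthly rate = 6.22%/12 = 0.0051833; payment = 18,000 × 0.0051833 / (1 − (1+0.0051833)^−60) = £349.83.
Over 45 months: Plan A costs 45 × £351.14 + £180.00 = £15,981.30; Plan B costs 45 × £349.83 = £15,742.35.
Plan B is cheaper by £15,981.30 − £15,742.35 = £238.95.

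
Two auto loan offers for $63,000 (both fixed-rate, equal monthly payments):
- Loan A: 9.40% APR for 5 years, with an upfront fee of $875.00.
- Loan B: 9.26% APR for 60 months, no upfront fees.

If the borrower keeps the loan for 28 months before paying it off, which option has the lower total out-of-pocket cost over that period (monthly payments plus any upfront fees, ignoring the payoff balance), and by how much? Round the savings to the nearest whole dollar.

Loan B by $995

Loan A: monthly rate = 9.4%/12 = 0.0078333; payment = 63,000 × 0.0078333 / (1 − (1+0.0078333)^−60) = $1,320.04.
Loan B: monthly rate = 9.26%/12 = 0.0077167; payment = 63,000 × 0.0077167 / (1 − (1+0.0077167)^−60) = $1,315.74.
Over 28 months: Loan A costs 28 × $1,320.04 + $875.00 = $37,836.12; Loan B costs 28 × $1,315.74 = $36,840.72.
Loan B is cheaper by $37,836.12 − $36,840.72 = $995.40.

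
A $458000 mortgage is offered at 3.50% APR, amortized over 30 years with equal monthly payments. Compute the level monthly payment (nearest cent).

At 3.50% the monthly rate is 0.0029167, so the payment is 458,000 × 0.0029167 / (1 − 1.0029167^−360) = $2,056.62.

$2,056.62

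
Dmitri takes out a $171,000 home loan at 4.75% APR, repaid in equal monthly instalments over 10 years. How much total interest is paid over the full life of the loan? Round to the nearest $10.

Monthly rate = 4.75%/12 = 0.0039583; payment = 171,000 × 0.0039583 / (1 − (1+0.0039583)^−120) = $1,792.90.
Total paid = 120 × $1,792.90 = $215,148.00; interest = $215,148.00 − $171,000 = $44,148.00.

$44,150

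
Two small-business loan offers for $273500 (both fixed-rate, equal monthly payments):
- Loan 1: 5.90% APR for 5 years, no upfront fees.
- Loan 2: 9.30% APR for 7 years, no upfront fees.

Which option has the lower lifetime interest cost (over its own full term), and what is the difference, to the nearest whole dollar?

Loan 1: at 5.90% the monthly rate is 0.0049167, so the payment is 273,500 × 0.0049167 / (1 − 1.0049167^−60) = $5,274.81.
Total interest on Loan 1 = 60 × $5,274.81 − $273,500 = $42,988.60.
Loan 2: at 9.30% the monthly rate is 0.0077500, so the payment is 273,500 × 0.0077500 / (1 − 1.0077500^−84) = $4,442.12.
Total interest on Loan 2 = 84 × $4,442.12 − $273,500 = $99,638.08.
Loan 1 is lower by $56,649.48.

Loan 1 by $56,649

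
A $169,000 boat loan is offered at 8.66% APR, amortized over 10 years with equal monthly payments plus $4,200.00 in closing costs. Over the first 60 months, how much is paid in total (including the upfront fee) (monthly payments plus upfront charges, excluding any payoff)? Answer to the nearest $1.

Monthly rate = 8.66%/12 = 0.0072167; payment = 169,000 × 0.0072167 / (1 − (1+0.0072167)^−120) = $2,109.85.
Total outlay = 60 × $2,109.85 + $4,200.00 = $130,791.00.

$130,791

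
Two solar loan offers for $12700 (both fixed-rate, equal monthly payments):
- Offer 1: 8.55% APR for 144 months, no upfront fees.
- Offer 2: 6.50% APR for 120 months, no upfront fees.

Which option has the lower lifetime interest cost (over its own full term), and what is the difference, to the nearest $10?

Offer 1: monthly rate = 8.55%/12 = 0.0071250; payment = 12,700 × 0.0071250 / (1 − (1+0.0071250)^−144) = $141.33.
Total interest on Offer 1 = 144 × $141.33 − $12,700 = $7,651.52.
Offer 2: monthly rate = 6.5%/12 = 0.0054167; payment = 12,700 × 0.0054167 / (1 − (1+0.0054167)^−120) = $144.21.
Total interest on Offer 2 = 120 × $144.21 − $12,700 = $4,605.20.
Offer 2 is lower by $3,046.32.

Offer 2 by $3,050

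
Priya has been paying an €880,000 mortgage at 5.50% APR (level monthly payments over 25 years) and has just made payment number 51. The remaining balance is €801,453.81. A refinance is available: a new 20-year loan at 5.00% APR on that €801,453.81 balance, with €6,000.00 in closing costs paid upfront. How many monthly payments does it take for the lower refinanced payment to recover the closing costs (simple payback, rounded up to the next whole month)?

53 months

Current payment = 880,000 × 5.5%/12 / (1 − (1+0.0045833)^−300) = €5,403.97.
Refinanced payment = 801,453.81 × 0.0041667 / (1 − (1+0.0041667)^−240) = €5,289.24.
Monthly savings = €5,403.97 − €5,289.24 = €114.73.
Break-even = €6,000.00 / €114.73 = 52.30 → 53 months.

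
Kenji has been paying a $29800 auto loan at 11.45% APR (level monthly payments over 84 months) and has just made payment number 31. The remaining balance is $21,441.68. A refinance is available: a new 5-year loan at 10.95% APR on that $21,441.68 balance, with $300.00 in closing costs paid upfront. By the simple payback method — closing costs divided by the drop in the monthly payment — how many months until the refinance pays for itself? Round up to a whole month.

6 months

Current payment = 29,800 × 11.45%/12 / (1 − (1+0.0095417)^−84) = $517.33.
Refinanced payment = 21,441.68 × 0.0091250 / (1 − (1+0.0091250)^−60) = $465.66.
Monthly savings = $517.33 − $465.66 = $51.67.
Break-even = $300.00 / $51.67 = 5.81 → 6 months.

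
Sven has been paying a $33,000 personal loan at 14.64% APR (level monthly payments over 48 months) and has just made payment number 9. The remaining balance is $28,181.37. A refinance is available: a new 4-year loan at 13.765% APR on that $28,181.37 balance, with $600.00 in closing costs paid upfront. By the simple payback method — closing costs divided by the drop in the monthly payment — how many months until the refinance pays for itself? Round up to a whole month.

5 months

Current payment = 33,000 × 14.64%/12 / (1 − (1+0.0122000)^−48) = $912.40.
Refinanced payment = 28,181.37 × 0.0114708 / (1 − (1+0.0114708)^−48) = $766.78.
Monthly savings = $912.40 − $766.78 = $145.62.
Break-even = $600.00 / $145.62 = 4.12 → 5 months.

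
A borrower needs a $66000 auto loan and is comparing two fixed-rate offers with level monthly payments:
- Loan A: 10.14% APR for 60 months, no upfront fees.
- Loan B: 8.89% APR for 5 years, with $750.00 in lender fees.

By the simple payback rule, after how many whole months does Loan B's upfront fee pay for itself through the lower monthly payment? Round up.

19 months

Loan A: at 10.14% the monthly rate is 0.0084500, so the payment is 66,000 × 0.0084500 / (1 − 1.0084500^−60) = $1,406.86.
Loan B: monthly rate = 8.89%/12 = 0.0074083; payment = 66,000 × 0.0074083 / (1 − (1+0.0074083)^−60) = $1,366.53.
Monthly savings = $1,406.86 − $1,366.53 = $40.33.
Break-even = $750.00 / $40.33 = 18.60 → 19 months.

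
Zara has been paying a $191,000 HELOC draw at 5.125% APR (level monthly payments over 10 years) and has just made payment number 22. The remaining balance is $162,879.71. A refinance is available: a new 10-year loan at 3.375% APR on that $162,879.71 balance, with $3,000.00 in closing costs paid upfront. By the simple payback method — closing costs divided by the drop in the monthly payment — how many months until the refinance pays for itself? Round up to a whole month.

Current payment = 191,000 × 5.125%/12 / (1 − (1+0.0042708)^−120) = $2,037.54.
Refinanced payment = 162,879.71 × 0.0028125 / (1 − (1+0.0028125)^−120) = $1,601.13.
Monthly savings = $2,037.54 − $1,601.13 = $436.41.
Break-even = $3,000.00 / $436.41 = 6.87 → 7 months.

7 months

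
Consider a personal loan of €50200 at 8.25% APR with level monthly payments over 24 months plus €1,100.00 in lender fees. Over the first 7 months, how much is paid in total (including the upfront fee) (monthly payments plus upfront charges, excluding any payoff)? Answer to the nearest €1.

€17,033

At 8.25% the monthly rate is 0.0068750, so the payment is 50,200 × 0.0068750 / (1 − 1.0068750^−24) = €2,276.14.
Total outlay = 7 × €2,276.14 + €1,100.00 = €17,032.98.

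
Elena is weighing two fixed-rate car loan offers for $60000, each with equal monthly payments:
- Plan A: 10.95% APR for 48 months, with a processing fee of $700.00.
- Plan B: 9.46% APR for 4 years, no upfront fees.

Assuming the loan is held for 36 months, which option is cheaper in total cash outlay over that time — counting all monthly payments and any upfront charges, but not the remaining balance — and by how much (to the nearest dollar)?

Plan A: at 10.95% the monthly rate is 0.0091250, so the payment is 60,000 × 0.0091250 / (1 − 1.0091250^−48) = $1,549.27.
Plan B: at 9.46% the monthly rate is 0.0078833, so the payment is 60,000 × 0.0078833 / (1 − 1.0078833^−48) = $1,506.24.
Over 36 months: Plan A costs 36 × $1,549.27 + $700.00 = $56,473.72; Plan B costs 36 × $1,506.24 = $54,224.64.
Plan B is cheaper by $56,473.72 − $54,224.64 = $2,249.08.

Plan B by $2,249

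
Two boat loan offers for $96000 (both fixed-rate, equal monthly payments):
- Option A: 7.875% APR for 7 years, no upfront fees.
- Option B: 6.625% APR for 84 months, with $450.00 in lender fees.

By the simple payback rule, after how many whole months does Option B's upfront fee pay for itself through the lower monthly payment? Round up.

Option A: monthly rate = 7.875%/12 = 0.0065625; payment = 96,000 × 0.0065625 / (1 − (1+0.0065625)^−84) = $1,490.31.
Option B: at 6.625% the monthly rate is 0.0055208, so the payment is 96,000 × 0.0055208 / (1 − 1.0055208^−84) = $1,431.36.
Monthly savings = $1,490.31 − $1,431.36 = $58.95.
Break-even = $450.00 / $58.95 = 7.63 → 8 months.

8 months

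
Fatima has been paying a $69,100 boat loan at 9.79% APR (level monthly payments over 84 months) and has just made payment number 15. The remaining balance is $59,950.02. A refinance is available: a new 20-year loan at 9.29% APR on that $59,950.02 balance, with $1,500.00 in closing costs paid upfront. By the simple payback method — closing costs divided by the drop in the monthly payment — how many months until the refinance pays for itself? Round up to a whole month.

Current payment = 69,100 × 9.79%/12 / (1 − (1+0.0081583)^−84) = $1,139.66.
Refinanced payment = 59,950.02 × 0.0077417 / (1 − (1+0.0077417)^−240) = $550.62.
Monthly savings = $1,139.66 − $550.62 = $589.04.
Break-even = $1,500.00 / $589.04 = 2.55 → 3 months.

3 months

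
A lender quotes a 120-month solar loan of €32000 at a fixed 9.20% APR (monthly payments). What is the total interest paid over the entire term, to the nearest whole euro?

At 9.20% the monthly rate is 0.0076667, so the payment is 32,000 × 0.0076667 / (1 − 1.0076667^−120) = €408.83.
Total paid = 120 × €408.83 = €49,059.60; interest = €49,059.60 − €32,000 = €17,059.60.

€17,060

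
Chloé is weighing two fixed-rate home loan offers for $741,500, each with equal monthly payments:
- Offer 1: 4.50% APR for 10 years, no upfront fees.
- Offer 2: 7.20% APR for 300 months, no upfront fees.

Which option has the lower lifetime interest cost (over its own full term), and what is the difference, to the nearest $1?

Offer 1 by $678,550

Offer 1: monthly rate = 4.5%/12 = 0.0037500; payment = 741,500 × 0.0037500 / (1 − (1+0.0037500)^−120) = $7,684.79.
Total interest on Offer 1 = 120 × $7,684.79 − $741,500 = $180,674.80.
Offer 2: monthly rate = 7.2%/12 = 0.0060000; payment = 741,500 × 0.0060000 / (1 − (1+0.0060000)^−300) = $5,335.75.
Total interest on Offer 2 = 300 × $5,335.75 − $741,500 = $859,225.00.
Offer 1 is lower by $678,550.20.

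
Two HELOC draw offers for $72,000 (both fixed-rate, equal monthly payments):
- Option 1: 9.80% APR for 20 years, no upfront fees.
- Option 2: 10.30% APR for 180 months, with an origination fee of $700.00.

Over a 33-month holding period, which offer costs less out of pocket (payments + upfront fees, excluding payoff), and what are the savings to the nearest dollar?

Option 1: monthly rate = 9.8%/12 = 0.0081667; payment = 72,000 × 0.0081667 / (1 − (1+0.0081667)^−240) = $685.30.
Option 2: at 10.30% the monthly rate is 0.0085833, so the payment is 72,000 × 0.0085833 / (1 − 1.0085833^−180) = $786.98.
Over 33 months: Option 1 costs 33 × $685.30 = $22,614.90; Option 2 costs 33 × $786.98 + $700.00 = $26,670.34.
Option 1 is cheaper by $26,670.34 − $22,614.90 = $4,055.44.

Option 1 by $4,055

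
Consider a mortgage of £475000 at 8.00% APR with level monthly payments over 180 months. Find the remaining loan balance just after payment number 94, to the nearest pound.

£296,385

With monthly rate i = 8%/12 = 0.0066667, the balance after k of n payments is P · [(1+i)^n − (1+i)^k] / [(1+i)^n − 1].
(1+0.0066667)^180 = 3.30692148 and (1+0.0066667)^94 = 1.86747456, so the balance is 475,000 × (3.30692148 − 1.86747456) / (3.30692148 − 1) = £296,385.16.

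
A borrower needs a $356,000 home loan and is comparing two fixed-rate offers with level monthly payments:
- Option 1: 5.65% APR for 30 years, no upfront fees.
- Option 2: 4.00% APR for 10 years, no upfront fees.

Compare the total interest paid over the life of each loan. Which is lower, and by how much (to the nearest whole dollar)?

Option 2 by $307,266

Option 1: monthly rate = 5.65%/12 = 0.0047083; payment = 356,000 × 0.0047083 / (1 − (1+0.0047083)^−360) = $2,054.96.
Total interest on Option 1 = 360 × $2,054.96 − $356,000 = $383,785.60.
Option 2: monthly rate = 4%/12 = 0.0033333; payment = 356,000 × 0.0033333 / (1 − (1+0.0033333)^−120) = $3,604.33.
Total interest on Option 2 = 120 × $3,604.33 − $356,000 = $76,519.60.
Option 2 is lower by $307,266.00.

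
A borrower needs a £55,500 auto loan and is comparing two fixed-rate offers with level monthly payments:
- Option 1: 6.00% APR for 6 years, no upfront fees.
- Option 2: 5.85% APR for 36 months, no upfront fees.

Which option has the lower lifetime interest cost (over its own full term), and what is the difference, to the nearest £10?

Option 1: at 6.00% the monthly rate is 0.0050000, so the payment is 55,500 × 0.0050000 / (1 − 1.0050000^−72) = £919.80.
Total interest on Option 1 = 72 × £919.80 − £55,500 = £10,725.60.
Option 2: at 5.85% the monthly rate is 0.0048750, so the payment is 55,500 × 0.0048750 / (1 − 1.0048750^−36) = £1,684.65.
Total interest on Option 2 = 36 × £1,684.65 − £55,500 = £5,147.40.
Option 2 is lower by £5,578.20.

Option 2 by £5,580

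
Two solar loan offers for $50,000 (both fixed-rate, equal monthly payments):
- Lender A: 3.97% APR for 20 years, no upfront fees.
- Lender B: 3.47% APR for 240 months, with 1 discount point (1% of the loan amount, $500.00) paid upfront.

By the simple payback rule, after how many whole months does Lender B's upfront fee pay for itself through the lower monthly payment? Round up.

39 months

Lender A: monthly rate = 3.97%/12 = 0.0033083; payment = 50,000 × 0.0033083 / (1 − (1+0.0033083)^−240) = $302.20.
Lender B: monthly rate = 3.47%/12 = 0.0028917; payment = 50,000 × 0.0028917 / (1 − (1+0.0028917)^−240) = $289.21.
Monthly savings = $302.20 − $289.21 = $12.99.
Break-even = $500.00 / $12.99 = 38.49 → 39 months.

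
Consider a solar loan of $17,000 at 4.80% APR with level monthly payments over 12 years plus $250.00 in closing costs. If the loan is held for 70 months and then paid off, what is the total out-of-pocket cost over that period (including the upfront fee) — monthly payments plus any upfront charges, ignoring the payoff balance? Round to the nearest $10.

Monthly rate = 4.8%/12 = 0.0040000; payment = 17,000 × 0.0040000 / (1 − (1+0.0040000)^−144) = $155.53.
Total outlay = 70 × $155.53 + $250.00 = $11,137.10.

$11,140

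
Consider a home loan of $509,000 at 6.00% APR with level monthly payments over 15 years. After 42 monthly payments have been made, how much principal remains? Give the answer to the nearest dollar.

With monthly rate i = 6%/12 = 0.0050000, the balance after k of n payments is P · [(1+i)^n − (1+i)^k] / [(1+i)^n − 1].
(1+0.0050000)^180 = 2.45409356 and (1+0.0050000)^42 = 1.23303270, so the balance is 509,000 × (2.45409356 − 1.23303270) / (2.45409356 − 1) = $427,427.78.

$427,428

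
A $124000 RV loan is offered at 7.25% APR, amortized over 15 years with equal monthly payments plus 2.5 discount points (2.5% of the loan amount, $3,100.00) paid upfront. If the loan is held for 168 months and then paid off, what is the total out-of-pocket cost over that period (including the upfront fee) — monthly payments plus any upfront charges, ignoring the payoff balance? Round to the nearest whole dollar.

At 7.25% the monthly rate is 0.0060417, so the payment is 124,000 × 0.0060417 / (1 − 1.0060417^−180) = $1,131.95.
Total outlay = 168 × $1,131.95 + $3,100.00 = $193,267.60.

$193,268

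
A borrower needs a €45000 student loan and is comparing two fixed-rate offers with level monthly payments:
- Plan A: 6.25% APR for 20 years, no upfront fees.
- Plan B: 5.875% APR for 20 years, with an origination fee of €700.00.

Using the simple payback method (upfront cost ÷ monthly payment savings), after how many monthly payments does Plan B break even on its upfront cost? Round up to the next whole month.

72 months

Plan A: monthly rate = 6.25%/12 = 0.0052083; payment = 45,000 × 0.0052083 / (1 − (1+0.0052083)^−240) = €328.92.
Plan B: at 5.875% the monthly rate is 0.0048958, so the payment is 45,000 × 0.0048958 / (1 − 1.0048958^−240) = €319.16.
Monthly savings = €328.92 − €319.16 = €9.76.
Break-even = €700.00 / €9.76 = 71.72 → 72 months.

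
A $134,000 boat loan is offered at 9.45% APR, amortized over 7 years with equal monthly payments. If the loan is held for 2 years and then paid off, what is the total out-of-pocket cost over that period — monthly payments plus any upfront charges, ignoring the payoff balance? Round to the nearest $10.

$52,480

Monthly rate = 9.45%/12 = 0.0078750; payment = 134,000 × 0.0078750 / (1 − (1+0.0078750)^−84) = $2,186.66.
Total outlay = 24 × $2,186.66 = $52,479.84.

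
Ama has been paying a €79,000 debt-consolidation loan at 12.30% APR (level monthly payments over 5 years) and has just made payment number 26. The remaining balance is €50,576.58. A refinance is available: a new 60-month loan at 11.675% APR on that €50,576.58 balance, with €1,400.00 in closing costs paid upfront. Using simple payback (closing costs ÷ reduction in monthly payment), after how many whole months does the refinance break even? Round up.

3 months

Current payment = 79,000 × 12.3%/12 / (1 − (1+0.0102500)^−60) = €1,769.31.
Refinanced payment = 50,576.58 × 0.0097292 / (1 − (1+0.0097292)^−60) = €1,116.76.
Monthly savings = €1,769.31 − €1,116.76 = €652.55.
Break-even = €1,400.00 / €652.55 = 2.15 → 3 months.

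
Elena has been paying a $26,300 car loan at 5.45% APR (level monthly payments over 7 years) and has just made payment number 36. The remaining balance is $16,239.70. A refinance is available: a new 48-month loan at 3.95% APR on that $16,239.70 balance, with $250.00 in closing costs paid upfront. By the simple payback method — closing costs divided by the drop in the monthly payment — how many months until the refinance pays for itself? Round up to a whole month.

23 months

Current payment = 26,300 × 5.45%/12 / (1 − (1+0.0045417)^−84) = $377.31.
Refinanced payment = 16,239.70 × 0.0032917 / (1 − (1+0.0032917)^−48) = $366.31.
Monthly savings = $377.31 − $366.31 = $11.00.
Break-even = $250.00 / $11.00 = 22.73 → 23 months.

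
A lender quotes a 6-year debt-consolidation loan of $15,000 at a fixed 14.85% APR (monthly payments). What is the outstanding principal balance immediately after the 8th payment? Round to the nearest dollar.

$13,911

With monthly rate i = 14.85%/12 = 0.0123750, the balance after k of n payments is P · [(1+i)^n − (1+i)^k] / [(1+i)^n − 1].
(1+0.0123750)^72 = 2.42427377 and (1+0.0123750)^8 = 1.10339572, so the balance is 15,000 × (2.42427377 − 1.10339572) / (2.42427377 − 1) = $13,911.07.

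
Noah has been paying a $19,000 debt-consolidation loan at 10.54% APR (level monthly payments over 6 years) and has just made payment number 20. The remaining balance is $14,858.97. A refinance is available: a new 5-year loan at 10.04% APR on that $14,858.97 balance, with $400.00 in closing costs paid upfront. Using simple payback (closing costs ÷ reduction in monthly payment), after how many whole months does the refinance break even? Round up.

Current payment = 19,000 × 10.54%/12 / (1 − (1+0.0087833)^−72) = $357.19.
Refinanced payment = 14,858.97 × 0.0083667 / (1 − (1+0.0083667)^−60) = $316.00.
Monthly savings = $357.19 − $316.00 = $41.19.
Break-even = $400.00 / $41.19 = 9.71 → 10 months.

10 months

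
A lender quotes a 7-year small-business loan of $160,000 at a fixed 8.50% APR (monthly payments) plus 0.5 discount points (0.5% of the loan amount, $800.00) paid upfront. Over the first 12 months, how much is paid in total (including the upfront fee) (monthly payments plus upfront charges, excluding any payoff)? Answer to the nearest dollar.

Monthly rate = 8.5%/12 = 0.0070833; payment = 160,000 × 0.0070833 / (1 − (1+0.0070833)^−84) = $2,533.84.
Total outlay = 12 × $2,533.84 + $800.00 = $31,206.08.

$31,206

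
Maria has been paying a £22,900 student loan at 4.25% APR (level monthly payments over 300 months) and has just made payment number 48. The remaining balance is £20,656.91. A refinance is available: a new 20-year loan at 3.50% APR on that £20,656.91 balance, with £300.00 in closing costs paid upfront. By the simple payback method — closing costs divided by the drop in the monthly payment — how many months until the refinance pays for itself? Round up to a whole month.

71 months

Current payment = 22,900 × 4.25%/12 / (1 − (1+0.0035417)^−300) = £124.06.
Refinanced payment = 20,656.91 × 0.0029167 / (1 − (1+0.0029167)^−240) = £119.80.
Monthly savings = £124.06 − £119.80 = £4.26.
Break-even = £300.00 / £4.26 = 70.42 → 71 months.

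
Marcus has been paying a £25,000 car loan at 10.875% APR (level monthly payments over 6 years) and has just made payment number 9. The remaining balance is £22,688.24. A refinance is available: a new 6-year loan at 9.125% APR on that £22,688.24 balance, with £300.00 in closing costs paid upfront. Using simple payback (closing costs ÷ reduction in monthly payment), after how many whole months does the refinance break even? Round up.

Current payment = 25,000 × 10.875%/12 / (1 − (1+0.0090625)^−72) = £474.25.
Refinanced payment = 22,688.24 × 0.0076042 / (1 − (1+0.0076042)^−72) = £410.38.
Monthly savings = £474.25 − £410.38 = £63.87.
Break-even = £300.00 / £63.87 = 4.70 → 5 months.

5 months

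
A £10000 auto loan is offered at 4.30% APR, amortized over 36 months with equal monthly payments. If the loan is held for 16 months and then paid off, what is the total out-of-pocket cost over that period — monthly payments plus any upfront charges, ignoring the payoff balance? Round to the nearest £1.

£4,745

Monthly rate = 4.3%/12 = 0.0035833; payment = 10,000 × 0.0035833 / (1 − (1+0.0035833)^−36) = £296.58.
Total outlay = 16 × £296.58 = £4,745.28.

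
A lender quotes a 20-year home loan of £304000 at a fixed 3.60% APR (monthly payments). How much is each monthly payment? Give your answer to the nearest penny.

£1,778.74

Monthly rate = 3.6%/12 = 0.0030000; payment = 304,000 × 0.0030000 / (1 − (1+0.0030000)^−240) = £1,778.74.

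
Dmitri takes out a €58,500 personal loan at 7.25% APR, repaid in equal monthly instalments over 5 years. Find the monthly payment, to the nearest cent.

At 7.25% the monthly rate is 0.0060417, so the payment is 58,500 × 0.0060417 / (1 − 1.0060417^−60) = €1,165.28.

€1,165.28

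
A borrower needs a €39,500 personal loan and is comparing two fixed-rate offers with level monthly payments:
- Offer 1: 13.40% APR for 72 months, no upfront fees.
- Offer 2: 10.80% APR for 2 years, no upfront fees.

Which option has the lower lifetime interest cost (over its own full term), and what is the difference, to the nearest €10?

Offer 2 by €13,600

Offer 1: at 13.40% the monthly rate is 0.0111667, so the payment is 39,500 × 0.0111667 / (1 − 1.0111667^−72) = €801.29.
Total interest on Offer 1 = 72 × €801.29 − €39,500 = €18,192.88.
Offer 2: at 10.80% the monthly rate is 0.0090000, so the payment is 39,500 × 0.0090000 / (1 − 1.0090000^−24) = €1,837.34.
Total interest on Offer 2 = 24 × €1,837.34 − €39,500 = €4,596.16.
Offer 2 is lower by €13,596.72.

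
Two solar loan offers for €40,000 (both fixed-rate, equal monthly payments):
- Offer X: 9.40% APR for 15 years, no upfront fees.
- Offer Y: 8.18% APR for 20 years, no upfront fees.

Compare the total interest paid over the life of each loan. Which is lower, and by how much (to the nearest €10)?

Offer X by €6,630

Offer X: at 9.40% the monthly rate is 0.0078333, so the payment is 40,000 × 0.0078333 / (1 − 1.0078333^−180) = €415.28.
Total interest on Offer X = 180 × €415.28 − €40,000 = €34,750.40.
Offer Y: at 8.18% the monthly rate is 0.0068167, so the payment is 40,000 × 0.0068167 / (1 − 1.0068167^−240) = €339.07.
Total interest on Offer Y = 240 × €339.07 − €40,000 = €41,376.80.
Offer X is lower by €6,626.40.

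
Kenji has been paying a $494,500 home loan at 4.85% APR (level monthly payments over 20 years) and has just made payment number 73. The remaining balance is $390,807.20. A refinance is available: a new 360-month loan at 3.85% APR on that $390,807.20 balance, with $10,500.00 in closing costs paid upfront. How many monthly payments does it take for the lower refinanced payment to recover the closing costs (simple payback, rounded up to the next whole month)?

8 months

Current payment = 494,500 × 4.85%/12 / (1 − (1+0.0040417)^−240) = $3,222.64.
Refinanced payment = 390,807.20 × 0.0032083 / (1 − (1+0.0032083)^−360) = $1,832.14.
Monthly savings = $3,222.64 − $1,832.14 = $1,390.50.
Break-even = $10,500.00 / $1,390.50 = 7.55 → 8 months.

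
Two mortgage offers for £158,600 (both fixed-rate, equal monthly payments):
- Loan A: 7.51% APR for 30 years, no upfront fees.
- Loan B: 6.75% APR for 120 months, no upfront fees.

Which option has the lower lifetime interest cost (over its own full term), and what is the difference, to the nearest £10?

Loan B by £181,080

Loan A: at 7.51% the monthly rate is 0.0062583, so the payment is 158,600 × 0.0062583 / (1 − 1.0062583^−360) = £1,110.04.
Total interest on Loan A = 360 × £1,110.04 − £158,600 = £241,014.40.
Loan B: at 6.75% the monthly rate is 0.0056250, so the payment is 158,600 × 0.0056250 / (1 − 1.0056250^−120) = £1,821.11.
Total interest on Loan B = 120 × £1,821.11 − £158,600 = £59,933.20.
Loan B is lower by £181,081.20.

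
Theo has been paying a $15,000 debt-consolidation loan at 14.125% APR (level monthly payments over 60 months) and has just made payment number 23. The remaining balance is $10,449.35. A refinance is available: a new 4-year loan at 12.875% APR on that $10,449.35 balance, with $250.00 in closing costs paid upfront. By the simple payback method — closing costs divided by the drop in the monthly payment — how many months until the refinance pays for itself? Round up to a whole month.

Current payment = 15,000 × 14.125%/12 / (1 − (1+0.0117708)^−60) = $350.00.
Refinanced payment = 10,449.35 × 0.0107292 / (1 − (1+0.0107292)^−48) = $279.68.
Monthly savings = $350.00 − $279.68 = $70.32.
Break-even = $250.00 / $70.32 = 3.56 → 4 months.

4 months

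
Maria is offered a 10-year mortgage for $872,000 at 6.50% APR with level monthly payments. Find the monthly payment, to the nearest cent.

Monthly rate = 6.5%/12 = 0.0054167; payment = 872,000 × 0.0054167 / (1 − (1+0.0054167)^−120) = $9,901.38.

$9,901.38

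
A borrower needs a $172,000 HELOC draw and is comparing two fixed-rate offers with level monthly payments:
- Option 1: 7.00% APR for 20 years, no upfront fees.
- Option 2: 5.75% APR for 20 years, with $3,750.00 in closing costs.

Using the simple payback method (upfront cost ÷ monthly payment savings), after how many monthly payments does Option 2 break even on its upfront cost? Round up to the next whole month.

Option 1: monthly rate = 7%/12 = 0.0058333; payment = 172,000 × 0.0058333 / (1 − (1+0.0058333)^−240) = $1,333.51.
Option 2: monthly rate = 5.75%/12 = 0.0047917; payment = 172,000 × 0.0047917 / (1 − (1+0.0047917)^−240) = $1,207.58.
Monthly savings = $1,333.51 − $1,207.58 = $125.93.
Break-even = $3,750.00 / $125.93 = 29.78 → 30 months.

30 months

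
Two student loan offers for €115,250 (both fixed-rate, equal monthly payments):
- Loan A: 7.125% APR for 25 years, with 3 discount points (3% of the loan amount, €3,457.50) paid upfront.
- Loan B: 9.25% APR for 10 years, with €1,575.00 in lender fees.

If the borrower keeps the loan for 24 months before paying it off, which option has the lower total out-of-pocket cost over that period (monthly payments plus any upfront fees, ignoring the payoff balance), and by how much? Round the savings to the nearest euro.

Loan A: at 7.125% the monthly rate is 0.0059375, so the payment is 115,250 × 0.0059375 / (1 − 1.0059375^−300) = €823.78.
Loan B: at 9.25% the monthly rate is 0.0077083, so the payment is 115,250 × 0.0077083 / (1 − 1.0077083^−120) = €1,475.58.
Over 24 months: Loan A costs 24 × €823.78 + €3,457.50 = €23,228.22; Loan B costs 24 × €1,475.58 + €1,575.00 = €36,988.92.
Loan A is cheaper by €36,988.92 − €23,228.22 = €13,760.70.

Loan A by €13,761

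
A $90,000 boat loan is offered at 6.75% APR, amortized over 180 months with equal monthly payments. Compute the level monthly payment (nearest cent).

Monthly rate = 6.75%/12 = 0.0056250; payment = 90,000 × 0.0056250 / (1 − (1+0.0056250)^−180) = $796.42.

$796.42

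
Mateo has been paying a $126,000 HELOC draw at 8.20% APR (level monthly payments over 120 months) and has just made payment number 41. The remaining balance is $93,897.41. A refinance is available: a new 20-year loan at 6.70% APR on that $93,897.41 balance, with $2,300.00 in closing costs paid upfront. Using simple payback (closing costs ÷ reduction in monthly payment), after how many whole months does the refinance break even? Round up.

3 months

Current payment = 126,000 × 8.2%/12 / (1 − (1+0.0068333)^−120) = $1,542.08.
Refinanced payment = 93,897.41 × 0.0055833 / (1 − (1+0.0055833)^−240) = $711.17.
Monthly savings = $1,542.08 − $711.17 = $830.91.
Break-even = $2,300.00 / $830.91 = 2.77 → 3 months.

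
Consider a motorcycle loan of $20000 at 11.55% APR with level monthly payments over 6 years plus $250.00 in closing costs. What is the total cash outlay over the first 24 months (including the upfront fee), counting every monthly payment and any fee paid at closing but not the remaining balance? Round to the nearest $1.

At 11.55% the monthly rate is 0.0096250, so the payment is 20,000 × 0.0096250 / (1 − 1.0096250^−72) = $386.34.
Total outlay = 24 × $386.34 + $250.00 = $9,522.16.

$9,522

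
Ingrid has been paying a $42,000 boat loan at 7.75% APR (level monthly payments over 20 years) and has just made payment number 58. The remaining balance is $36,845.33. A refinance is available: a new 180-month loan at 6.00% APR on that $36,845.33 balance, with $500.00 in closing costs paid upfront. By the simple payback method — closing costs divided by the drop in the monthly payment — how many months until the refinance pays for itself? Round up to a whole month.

Current payment = 42,000 × 7.75%/12 / (1 − (1+0.0064583)^−240) = $344.80.
Refinanced payment = 36,845.33 × 0.0050000 / (1 − (1+0.0050000)^−180) = $310.92.
Monthly savings = $344.80 − $310.92 = $33.88.
Break-even = $500.00 / $33.88 = 14.76 → 15 months.

15 months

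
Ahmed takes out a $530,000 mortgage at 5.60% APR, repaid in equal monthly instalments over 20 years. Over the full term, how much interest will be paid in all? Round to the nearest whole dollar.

$352,192

At 5.60% the monthly rate is 0.0046667, so the payment is 530,000 × 0.0046667 / (1 − 1.0046667^−240) = $3,675.80.
Total paid = 240 × $3,675.80 = $882,192.00; interest = $882,192.00 − $530,000 = $352,192.00.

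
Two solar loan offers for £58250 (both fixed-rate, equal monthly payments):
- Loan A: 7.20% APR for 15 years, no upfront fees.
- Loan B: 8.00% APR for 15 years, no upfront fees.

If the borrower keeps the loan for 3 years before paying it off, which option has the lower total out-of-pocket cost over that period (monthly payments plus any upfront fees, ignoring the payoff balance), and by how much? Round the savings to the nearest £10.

Loan A: monthly rate = 7.2%/12 = 0.0060000; payment = 58,250 × 0.0060000 / (1 − (1+0.0060000)^−180) = £530.10.
Loan B: at 8.00% the monthly rate is 0.0066667, so the payment is 58,250 × 0.0066667 / (1 − 1.0066667^−180) = £556.67.
Over 36 months: Loan A costs 36 × £530.10 = £19,083.60; Loan B costs 36 × £556.67 = £20,040.12.
Loan A is cheaper by £20,040.12 − £19,083.60 = £956.52.

Loan A by £960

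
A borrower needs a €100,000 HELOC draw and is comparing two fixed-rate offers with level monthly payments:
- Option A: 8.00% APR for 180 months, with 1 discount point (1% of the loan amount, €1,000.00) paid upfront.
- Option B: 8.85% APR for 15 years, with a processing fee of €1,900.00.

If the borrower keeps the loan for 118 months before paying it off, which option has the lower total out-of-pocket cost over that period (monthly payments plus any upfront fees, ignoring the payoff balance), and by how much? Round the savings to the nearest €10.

Option A by €6,770

Option A: at 8.00% the monthly rate is 0.0066667, so the payment is 100,000 × 0.0066667 / (1 − 1.0066667^−180) = €955.65.
Option B: monthly rate = 8.85%/12 = 0.0073750; payment = 100,000 × 0.0073750 / (1 − (1+0.0073750)^−180) = €1,005.36.
Over 118 months: Option A costs 118 × €955.65 + €1,000.00 = €113,766.70; Option B costs 118 × €1,005.36 + €1,900.00 = €120,532.48.
Option A is cheaper by €120,532.48 − €113,766.70 = €6,765.78.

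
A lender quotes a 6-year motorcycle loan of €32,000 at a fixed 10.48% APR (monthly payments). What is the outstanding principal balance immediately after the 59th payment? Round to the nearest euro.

With monthly rate i = 10.48%/12 = 0.0087333, the balance after k of n payments is P · [(1+i)^n − (1+i)^k] / [(1+i)^n − 1].
(1+0.0087333)^72 = 1.87024628 and (1+0.0087333)^59 = 1.67034415, so the balance is 32,000 × (1.87024628 − 1.67034415) / (1.87024628 − 1) = €7,350.64.

€7,351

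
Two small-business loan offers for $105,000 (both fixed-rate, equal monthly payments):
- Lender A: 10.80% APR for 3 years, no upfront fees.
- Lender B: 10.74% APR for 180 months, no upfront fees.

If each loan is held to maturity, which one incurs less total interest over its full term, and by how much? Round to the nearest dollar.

Lender A by $88,347

Lender A: at 10.80% the monthly rate is 0.0090000, so the payment is 105,000 × 0.0090000 / (1 − 1.0090000^−36) = $3,427.63.
Total interest on Lender A = 36 × $3,427.63 − $105,000 = $18,394.68.
Lender B: monthly rate = 10.74%/12 = 0.0089500; payment = 105,000 × 0.0089500 / (1 − (1+0.0089500)^−180) = $1,176.34.
Total interest on Lender B = 180 × $1,176.34 − $105,000 = $106,741.20.
Lender A is lower by $88,346.52.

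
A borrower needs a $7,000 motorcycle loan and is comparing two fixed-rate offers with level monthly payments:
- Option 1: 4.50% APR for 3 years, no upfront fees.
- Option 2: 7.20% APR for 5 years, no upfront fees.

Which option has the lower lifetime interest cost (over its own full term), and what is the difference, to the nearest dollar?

Option 1 by $860

Option 1: monthly rate = 4.5%/12 = 0.0037500; payment = 7,000 × 0.0037500 / (1 − (1+0.0037500)^−36) = $208.23.
Total interest on Option 1 = 36 × $208.23 − $7,000 = $496.28.
Option 2: monthly rate = 7.2%/12 = 0.0060000; payment = 7,000 × 0.0060000 / (1 − (1+0.0060000)^−60) = $139.27.
Total interest on Option 2 = 60 × $139.27 − $7,000 = $1,356.20.
Option 1 is lower by $859.92.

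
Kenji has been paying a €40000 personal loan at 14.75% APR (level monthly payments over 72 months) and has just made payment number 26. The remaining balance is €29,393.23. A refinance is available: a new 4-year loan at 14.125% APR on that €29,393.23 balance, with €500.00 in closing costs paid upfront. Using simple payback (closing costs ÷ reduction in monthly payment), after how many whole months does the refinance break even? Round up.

Current payment = 40,000 × 14.75%/12 / (1 − (1+0.0122917)^−72) = €840.38.
Refinanced payment = 29,393.23 × 0.0117708 / (1 − (1+0.0117708)^−48) = €805.06.
Monthly savings = €840.38 − €805.06 = €35.32.
Break-even = €500.00 / €35.32 = 14.16 → 15 months.

15 months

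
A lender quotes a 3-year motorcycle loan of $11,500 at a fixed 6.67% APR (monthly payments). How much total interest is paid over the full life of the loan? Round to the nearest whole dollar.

$1,221

Monthly rate = 6.67%/12 = 0.0055583; payment = 11,500 × 0.0055583 / (1 − (1+0.0055583)^−36) = $353.35.
Total paid = 36 × $353.35 = $12,720.60; interest = $12,720.60 − $11,500 = $1,220.60.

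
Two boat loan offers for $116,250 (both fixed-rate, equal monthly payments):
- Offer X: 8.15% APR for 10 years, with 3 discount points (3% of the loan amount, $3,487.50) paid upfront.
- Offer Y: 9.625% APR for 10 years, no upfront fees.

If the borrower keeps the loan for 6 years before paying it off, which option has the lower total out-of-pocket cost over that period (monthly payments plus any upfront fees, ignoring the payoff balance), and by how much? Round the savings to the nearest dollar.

Offer X: at 8.15% the monthly rate is 0.0067917, so the payment is 116,250 × 0.0067917 / (1 − 1.0067917^−120) = $1,419.66.
Offer Y: at 9.625% the monthly rate is 0.0080208, so the payment is 116,250 × 0.0080208 / (1 − 1.0080208^−120) = $1,512.21.
Over 72 months: Offer X costs 72 × $1,419.66 + $3,487.50 = $105,703.02; Offer Y costs 72 × $1,512.21 = $108,879.12.
Offer X is cheaper by $108,879.12 − $105,703.02 = $3,176.10.

Offer X by $3,176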